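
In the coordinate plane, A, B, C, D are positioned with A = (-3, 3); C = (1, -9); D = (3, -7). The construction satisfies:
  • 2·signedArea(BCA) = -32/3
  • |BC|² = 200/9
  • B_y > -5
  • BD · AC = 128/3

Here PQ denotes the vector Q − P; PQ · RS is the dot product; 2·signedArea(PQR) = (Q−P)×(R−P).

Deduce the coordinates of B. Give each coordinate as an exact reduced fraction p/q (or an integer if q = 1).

B = (1/3, -13/3)

1. B_x = 1/3  [BD · AC = 128/3 ∩ 2·signedArea(BCA) = -32/3]
2. B_y = -13/3  [BD · AC = 128/3 ∩ 2·signedArea(BCA) = -32/3]
   → B = (1/3, -13/3)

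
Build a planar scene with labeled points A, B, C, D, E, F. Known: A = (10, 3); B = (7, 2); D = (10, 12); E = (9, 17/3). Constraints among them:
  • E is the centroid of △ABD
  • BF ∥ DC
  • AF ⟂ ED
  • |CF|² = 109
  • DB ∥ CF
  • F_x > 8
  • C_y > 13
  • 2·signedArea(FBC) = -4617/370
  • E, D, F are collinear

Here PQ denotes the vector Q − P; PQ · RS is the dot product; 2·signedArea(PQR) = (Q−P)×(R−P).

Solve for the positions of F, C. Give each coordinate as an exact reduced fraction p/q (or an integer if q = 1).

C = (4297/370, 4891/370)
F = (3187/370, 1191/370)

1. F_x = 3187/370  [E, D, F are collinear ∩ AF ⟂ ED]
2. F_y = 1191/370  [E, D, F are collinear ∩ AF ⟂ ED]
   → F = (3187/370, 1191/370)
3. C_x = 4297/370  [DB ∥ CF ∩ BF ∥ DC]
4. C_y = 4891/370  [DB ∥ CF ∩ BF ∥ DC]
   → C = (4297/370, 4891/370)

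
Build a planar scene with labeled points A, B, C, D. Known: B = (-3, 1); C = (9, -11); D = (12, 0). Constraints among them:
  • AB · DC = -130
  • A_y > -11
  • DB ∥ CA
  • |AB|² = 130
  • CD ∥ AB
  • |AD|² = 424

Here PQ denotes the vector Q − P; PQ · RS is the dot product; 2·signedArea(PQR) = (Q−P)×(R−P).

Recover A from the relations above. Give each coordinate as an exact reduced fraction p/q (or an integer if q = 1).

1. A_x = -6  [CD ∥ AB ∩ DB ∥ CA]
2. A_y = -10  [CD ∥ AB ∩ DB ∥ CA]
   → A = (-6, -10)

A = (-6, -10)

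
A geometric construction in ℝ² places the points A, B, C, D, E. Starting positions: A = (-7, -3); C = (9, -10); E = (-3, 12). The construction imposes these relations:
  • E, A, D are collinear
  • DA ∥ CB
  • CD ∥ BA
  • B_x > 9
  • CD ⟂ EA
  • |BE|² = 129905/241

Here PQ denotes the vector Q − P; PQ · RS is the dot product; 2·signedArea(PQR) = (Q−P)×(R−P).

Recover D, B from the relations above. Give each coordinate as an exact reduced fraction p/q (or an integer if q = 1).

1. D_x = -1851/241  [E, A, D are collinear ∩ CD ⟂ EA]
2. D_y = -1338/241  [E, A, D are collinear ∩ CD ⟂ EA]
   → D = (-1851/241, -1338/241)
3. B_x = 2333/241  [CD ∥ BA ∩ DA ∥ CB]
4. B_y = -1795/241  [CD ∥ BA ∩ DA ∥ CB]
   → B = (2333/241, -1795/241)

B = (2333/241, -1795/241)
D = (-1851/241, -1338/241)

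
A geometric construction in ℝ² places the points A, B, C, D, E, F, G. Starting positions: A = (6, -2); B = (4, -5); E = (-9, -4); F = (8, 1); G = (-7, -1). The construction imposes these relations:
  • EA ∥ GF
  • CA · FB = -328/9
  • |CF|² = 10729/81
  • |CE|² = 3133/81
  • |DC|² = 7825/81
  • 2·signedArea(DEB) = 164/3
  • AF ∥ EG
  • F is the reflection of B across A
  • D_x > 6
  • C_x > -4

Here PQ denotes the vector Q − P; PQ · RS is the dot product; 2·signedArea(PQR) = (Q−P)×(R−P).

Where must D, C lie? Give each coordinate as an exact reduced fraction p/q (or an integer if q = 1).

1. C_x = -28/9  [line 4·x + 6·y + 220/9 = 0 ∩ |CE|² = 3133/81]
2. C_y = -2  [line 4·x + 6·y + 220/9 = 0 ∩ |CE|² = 3133/81]
   → C = (-28/9, -2)
3. D_x = 20/3  [line 1·x + 13·y + 19/3 = 0 ∩ |DC|² = 7825/81]
4. D_y = -1  [line 1·x + 13·y + 19/3 = 0 ∩ |DC|² = 7825/81]
   → D = (20/3, -1)

C = (-28/9, -2)
D = (20/3, -1)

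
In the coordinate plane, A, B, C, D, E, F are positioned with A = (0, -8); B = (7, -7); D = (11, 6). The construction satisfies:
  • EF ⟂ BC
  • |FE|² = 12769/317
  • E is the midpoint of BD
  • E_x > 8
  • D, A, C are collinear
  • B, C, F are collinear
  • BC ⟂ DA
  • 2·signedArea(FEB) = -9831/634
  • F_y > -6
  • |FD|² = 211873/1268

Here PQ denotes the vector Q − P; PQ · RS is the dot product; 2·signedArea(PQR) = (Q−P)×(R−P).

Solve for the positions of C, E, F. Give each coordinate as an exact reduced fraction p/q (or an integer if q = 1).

C = (1001/317, -1262/317)
E = (9, -1/2)
F = (1610/317, -3481/634)

1. C_x = 1001/317  [D, A, C are collinear ∩ BC ⟂ DA]
2. C_y = -1262/317  [D, A, C are collinear ∩ BC ⟂ DA]
   → C = (1001/317, -1262/317)
3. E_x = 9  [E is the midpoint of BD]
4. E_y = -1/2  [E is the midpoint of BD]
   → E = (9, -1/2)
5. F_x = 1610/317  [B, C, F are collinear ∩ EF ⟂ BC]
6. F_y = -3481/634  [B, C, F are collinear ∩ EF ⟂ BC]
   → F = (1610/317, -3481/634)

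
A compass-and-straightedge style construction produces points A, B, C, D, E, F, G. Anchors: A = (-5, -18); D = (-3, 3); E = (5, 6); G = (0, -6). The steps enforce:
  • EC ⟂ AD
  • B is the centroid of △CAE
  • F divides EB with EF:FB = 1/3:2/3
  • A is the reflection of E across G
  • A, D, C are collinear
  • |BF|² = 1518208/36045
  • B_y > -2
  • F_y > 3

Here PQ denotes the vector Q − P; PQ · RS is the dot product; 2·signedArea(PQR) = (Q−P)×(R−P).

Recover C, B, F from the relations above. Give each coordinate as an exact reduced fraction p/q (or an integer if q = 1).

B = (-1177/1335, -782/445)
C = (-1177/445, 2994/445)
F = (12173/4005, 4558/1335)

1. C_x = -1177/445  [A, D, C are collinear ∩ EC ⟂ AD]
2. C_y = 2994/445  [A, D, C are collinear ∩ EC ⟂ AD]
   → C = (-1177/445, 2994/445)
3. B_x = -1177/1335  [B is the centroid of △CAE]
4. B_y = -782/445  [B is the centroid of △CAE]
   → B = (-1177/1335, -782/445)
5. F_x = 12173/4005  [F divides EB with EF:FB = 1/3:2/3]
6. F_y = 4558/1335  [F divides EB with EF:FB = 1/3:2/3]
   → F = (12173/4005, 4558/1335)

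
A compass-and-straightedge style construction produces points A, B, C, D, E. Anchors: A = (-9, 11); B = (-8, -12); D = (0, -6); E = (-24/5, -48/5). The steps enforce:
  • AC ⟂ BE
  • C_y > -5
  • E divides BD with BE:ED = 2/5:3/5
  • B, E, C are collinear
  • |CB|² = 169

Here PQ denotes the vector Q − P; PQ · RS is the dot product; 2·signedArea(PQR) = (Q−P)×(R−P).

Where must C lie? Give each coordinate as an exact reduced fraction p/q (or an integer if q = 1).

1. C_x = 12/5  [B, E, C are collinear ∩ AC ⟂ BE]
2. C_y = -21/5  [B, E, C are collinear ∩ AC ⟂ BE]
   → C = (12/5, -21/5)

C = (12/5, -21/5)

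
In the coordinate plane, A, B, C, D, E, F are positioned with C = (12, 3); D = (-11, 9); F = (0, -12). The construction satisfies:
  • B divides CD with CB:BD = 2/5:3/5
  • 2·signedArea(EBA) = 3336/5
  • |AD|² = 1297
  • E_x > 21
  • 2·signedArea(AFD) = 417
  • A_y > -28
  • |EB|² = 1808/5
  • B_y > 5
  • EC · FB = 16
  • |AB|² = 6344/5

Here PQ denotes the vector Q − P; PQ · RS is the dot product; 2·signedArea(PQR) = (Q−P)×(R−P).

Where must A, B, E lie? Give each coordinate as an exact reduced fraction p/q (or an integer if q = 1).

A = (-12, -27)
B = (14/5, 27/5)
E = (106/5, 3/5)

1. B_x = 14/5  [B divides CD with CB:BD = 2/5:3/5]
2. B_y = 27/5  [B divides CD with CB:BD = 2/5:3/5]
   → B = (14/5, 27/5)
3. E_x = 106/5  [line -14/5·x + -87/5·y + 349/5 = 0 ∩ |EB|² = 1808/5]
4. E_y = 3/5  [line -14/5·x + -87/5·y + 349/5 = 0 ∩ |EB|² = 1808/5]
   → E = (106/5, 3/5)
5. A_x = -12  [2·signedArea(AFD) = 417 ∩ 2·signedArea(EBA) = 3336/5]
6. A_y = -27  [2·signedArea(AFD) = 417 ∩ 2·signedArea(EBA) = 3336/5]
   → A = (-12, -27)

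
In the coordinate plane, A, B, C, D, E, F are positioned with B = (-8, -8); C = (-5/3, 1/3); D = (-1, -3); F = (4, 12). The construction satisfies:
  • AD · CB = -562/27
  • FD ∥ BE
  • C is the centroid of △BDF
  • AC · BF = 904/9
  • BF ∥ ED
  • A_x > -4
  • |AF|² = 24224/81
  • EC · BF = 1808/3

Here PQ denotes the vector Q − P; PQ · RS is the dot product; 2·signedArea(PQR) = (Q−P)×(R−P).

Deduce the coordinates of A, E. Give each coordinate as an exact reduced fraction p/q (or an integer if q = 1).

1. A_x = -32/9  [AD · CB = -562/27 ∩ AC · BF = 904/9]
2. A_y = -32/9  [AD · CB = -562/27 ∩ AC · BF = 904/9]
   → A = (-32/9, -32/9)
3. E_x = -13  [BF ∥ ED ∩ FD ∥ BE]
4. E_y = -23  [BF ∥ ED ∩ FD ∥ BE]
   → E = (-13, -23)

A = (-32/9, -32/9)
E = (-13, -23)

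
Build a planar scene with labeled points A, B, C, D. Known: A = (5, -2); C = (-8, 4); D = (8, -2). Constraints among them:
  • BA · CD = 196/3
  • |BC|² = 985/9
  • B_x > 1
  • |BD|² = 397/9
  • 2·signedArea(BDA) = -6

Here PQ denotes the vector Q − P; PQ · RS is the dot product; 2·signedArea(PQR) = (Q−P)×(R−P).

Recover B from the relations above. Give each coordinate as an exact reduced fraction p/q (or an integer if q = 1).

B = (5/3, 0)

1. B_x = 5/3  [BA · CD = 196/3 ∩ 2·signedArea(BDA) = -6]
2. B_y = 0  [BA · CD = 196/3 ∩ 2·signedArea(BDA) = -6]
   → B = (5/3, 0)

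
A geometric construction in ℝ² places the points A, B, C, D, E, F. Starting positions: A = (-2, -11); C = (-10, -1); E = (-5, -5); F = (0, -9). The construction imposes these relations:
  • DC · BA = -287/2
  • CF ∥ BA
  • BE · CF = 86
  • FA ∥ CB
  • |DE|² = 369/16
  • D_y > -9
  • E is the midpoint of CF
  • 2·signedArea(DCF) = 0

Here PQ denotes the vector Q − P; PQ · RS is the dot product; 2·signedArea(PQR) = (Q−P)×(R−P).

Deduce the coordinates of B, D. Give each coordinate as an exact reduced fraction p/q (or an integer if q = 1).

B = (-12, -3)
D = (-5/4, -8)

1. B_x = -12  [CF ∥ BA ∩ FA ∥ CB]
2. B_y = -3  [CF ∥ BA ∩ FA ∥ CB]
   → B = (-12, -3)
3. D_x = -5/4  [2·signedArea(DCF) = 0 ∩ DC · BA = -287/2]
4. D_y = -8  [2·signedArea(DCF) = 0 ∩ DC · BA = -287/2]
   → D = (-5/4, -8)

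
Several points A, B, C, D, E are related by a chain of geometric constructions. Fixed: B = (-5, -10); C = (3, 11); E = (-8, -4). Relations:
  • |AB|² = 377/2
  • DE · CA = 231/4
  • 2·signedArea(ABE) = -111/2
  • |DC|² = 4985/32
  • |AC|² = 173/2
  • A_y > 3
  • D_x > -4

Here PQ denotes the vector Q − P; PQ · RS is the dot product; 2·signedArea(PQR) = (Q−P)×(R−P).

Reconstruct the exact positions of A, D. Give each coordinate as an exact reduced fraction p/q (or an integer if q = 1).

A = (-5/2, 7/2)
D = (-25/8, 1/8)

1. A_x = -5/2  [line -6·x + -3·y + -9/2 = 0 ∩ |AB|² = 377/2]
2. A_y = 7/2  [line -6·x + -3·y + -9/2 = 0 ∩ |AB|² = 377/2]
   → A = (-5/2, 7/2)
3. D_x = -25/8  [line 11/2·x + 15/2·y + 65/4 = 0 ∩ |DC|² = 4985/32]
4. D_y = 1/8  [line 11/2·x + 15/2·y + 65/4 = 0 ∩ |DC|² = 4985/32]
   → D = (-25/8, 1/8)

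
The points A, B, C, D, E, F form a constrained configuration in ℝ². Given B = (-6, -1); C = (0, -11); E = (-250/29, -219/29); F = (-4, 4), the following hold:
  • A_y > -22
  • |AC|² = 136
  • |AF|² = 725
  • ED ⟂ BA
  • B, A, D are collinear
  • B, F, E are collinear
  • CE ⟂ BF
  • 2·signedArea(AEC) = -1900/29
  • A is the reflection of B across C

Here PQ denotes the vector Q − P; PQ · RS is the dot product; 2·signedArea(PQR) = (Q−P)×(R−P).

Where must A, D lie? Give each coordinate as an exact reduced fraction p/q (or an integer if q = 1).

A = (6, -21)
D = (-1875/493, -2298/493)

1. A_x = 6  [A is the reflection of B across C]
2. A_y = -21  [A is the reflection of B across C]
   → A = (6, -21)
3. D_x = -1875/493  [B, A, D are collinear ∩ ED ⟂ BA]
4. D_y = -2298/493  [B, A, D are collinear ∩ ED ⟂ BA]
   → D = (-1875/493, -2298/493)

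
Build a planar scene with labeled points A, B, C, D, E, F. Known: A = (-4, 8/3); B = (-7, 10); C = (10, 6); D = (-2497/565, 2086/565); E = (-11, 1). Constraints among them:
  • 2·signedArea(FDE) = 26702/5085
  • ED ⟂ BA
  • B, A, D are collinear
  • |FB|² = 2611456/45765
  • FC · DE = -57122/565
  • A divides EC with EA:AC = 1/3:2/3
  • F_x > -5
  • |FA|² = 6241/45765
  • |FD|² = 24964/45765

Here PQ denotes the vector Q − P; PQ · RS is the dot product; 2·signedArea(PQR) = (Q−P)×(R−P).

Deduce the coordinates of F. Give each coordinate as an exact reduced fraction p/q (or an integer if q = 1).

F = (-2339/565, 15298/5085)

1. F_x = -2339/565  [2·signedArea(FDE) = 26702/5085 ∩ FC · DE = -57122/565]
2. F_y = 15298/5085  [2·signedArea(FDE) = 26702/5085 ∩ FC · DE = -57122/565]
   → F = (-2339/565, 15298/5085)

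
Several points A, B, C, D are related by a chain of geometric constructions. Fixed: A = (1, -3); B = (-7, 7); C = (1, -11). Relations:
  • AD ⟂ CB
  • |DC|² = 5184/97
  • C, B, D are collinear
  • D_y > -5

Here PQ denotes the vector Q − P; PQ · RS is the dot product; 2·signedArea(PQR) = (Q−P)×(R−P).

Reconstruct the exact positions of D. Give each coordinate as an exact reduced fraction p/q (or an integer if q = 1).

1. D_x = -191/97  [C, B, D are collinear ∩ AD ⟂ CB]
2. D_y = -419/97  [C, B, D are collinear ∩ AD ⟂ CB]
   → D = (-191/97, -419/97)

D = (-191/97, -419/97)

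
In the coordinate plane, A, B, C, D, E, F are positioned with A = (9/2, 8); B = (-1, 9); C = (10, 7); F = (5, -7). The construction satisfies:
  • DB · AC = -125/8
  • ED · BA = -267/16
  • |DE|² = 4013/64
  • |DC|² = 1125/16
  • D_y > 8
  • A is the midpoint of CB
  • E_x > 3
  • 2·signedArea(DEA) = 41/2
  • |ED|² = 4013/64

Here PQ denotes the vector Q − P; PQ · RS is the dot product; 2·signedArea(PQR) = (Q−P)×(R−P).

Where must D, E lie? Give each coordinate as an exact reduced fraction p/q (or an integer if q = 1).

1. D_x = 7/4  [line -11/2·x + 1·y + 9/8 = 0 ∩ |DC|² = 1125/16]
2. D_y = 17/2  [line -11/2·x + 1·y + 9/8 = 0 ∩ |DC|² = 1125/16]
   → D = (7/4, 17/2)
3. E_x = 27/8  [2·signedArea(DEA) = 41/2 ∩ ED · BA = -267/16]
4. E_y = 3/4  [2·signedArea(DEA) = 41/2 ∩ ED · BA = -267/16]
   → E = (27/8, 3/4)

D = (7/4, 17/2)
E = (27/8, 3/4)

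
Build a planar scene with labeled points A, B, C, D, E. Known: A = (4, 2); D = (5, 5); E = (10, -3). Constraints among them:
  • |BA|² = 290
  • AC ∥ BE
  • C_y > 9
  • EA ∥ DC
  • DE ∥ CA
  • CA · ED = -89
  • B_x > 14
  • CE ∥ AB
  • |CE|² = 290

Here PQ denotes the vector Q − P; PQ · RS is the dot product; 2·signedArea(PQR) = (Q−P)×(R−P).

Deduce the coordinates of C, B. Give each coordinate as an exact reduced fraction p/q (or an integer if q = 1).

B = (15, -11)
C = (-1, 10)

1. C_x = -1  [DE ∥ CA ∩ EA ∥ DC]
2. C_y = 10  [DE ∥ CA ∩ EA ∥ DC]
   → C = (-1, 10)
3. B_x = 15  [AC ∥ BE ∩ CE ∥ AB]
4. B_y = -11  [AC ∥ BE ∩ CE ∥ AB]
   → B = (15, -11)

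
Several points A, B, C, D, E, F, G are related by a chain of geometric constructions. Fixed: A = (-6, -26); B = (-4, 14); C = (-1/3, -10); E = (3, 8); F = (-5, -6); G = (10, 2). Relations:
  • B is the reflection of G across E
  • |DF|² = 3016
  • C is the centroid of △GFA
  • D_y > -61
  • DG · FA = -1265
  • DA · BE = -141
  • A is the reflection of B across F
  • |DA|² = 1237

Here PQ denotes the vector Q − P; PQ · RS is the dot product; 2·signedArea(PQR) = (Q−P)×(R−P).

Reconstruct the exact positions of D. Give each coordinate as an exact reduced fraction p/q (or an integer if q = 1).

1. D_x = -15  [DG · FA = -1265 ∩ DA · BE = -141]
2. D_y = -60  [DG · FA = -1265 ∩ DA · BE = -141]
   → D = (-15, -60)

D = (-15, -60)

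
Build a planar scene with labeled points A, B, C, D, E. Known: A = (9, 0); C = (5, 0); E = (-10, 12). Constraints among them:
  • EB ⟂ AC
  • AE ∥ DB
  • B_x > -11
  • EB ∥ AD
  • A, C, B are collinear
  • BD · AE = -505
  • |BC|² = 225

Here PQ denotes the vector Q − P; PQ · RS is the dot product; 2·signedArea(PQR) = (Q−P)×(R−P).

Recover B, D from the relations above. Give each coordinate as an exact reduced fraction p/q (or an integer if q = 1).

B = (-10, 0)
D = (9, -12)

1. B_x = -10  [A, C, B are collinear ∩ EB ⟂ AC]
2. B_y = 0  [A, C, B are collinear ∩ EB ⟂ AC]
   → B = (-10, 0)
3. D_x = 9  [AE ∥ DB ∩ EB ∥ AD]
4. D_y = -12  [AE ∥ DB ∩ EB ∥ AD]
   → D = (9, -12)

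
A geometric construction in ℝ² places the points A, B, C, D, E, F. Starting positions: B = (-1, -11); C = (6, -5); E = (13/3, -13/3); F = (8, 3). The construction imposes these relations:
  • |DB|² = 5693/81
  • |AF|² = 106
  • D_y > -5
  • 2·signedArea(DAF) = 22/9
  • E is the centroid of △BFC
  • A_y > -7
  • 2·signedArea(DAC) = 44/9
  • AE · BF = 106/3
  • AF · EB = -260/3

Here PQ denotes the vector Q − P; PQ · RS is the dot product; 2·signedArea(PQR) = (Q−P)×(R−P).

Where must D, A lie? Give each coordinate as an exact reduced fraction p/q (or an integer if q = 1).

1. A_x = 3  [AE · BF = 106/3 ∩ AF · EB = -260/3]
2. A_y = -6  [AE · BF = 106/3 ∩ AF · EB = -260/3]
   → A = (3, -6)
3. D_x = 34/9  [2·signedArea(DAC) = 44/9 ∩ 2·signedArea(DAF) = 22/9]
4. D_y = -37/9  [2·signedArea(DAC) = 44/9 ∩ 2·signedArea(DAF) = 22/9]
   → D = (34/9, -37/9)

A = (3, -6)
D = (34/9, -37/9)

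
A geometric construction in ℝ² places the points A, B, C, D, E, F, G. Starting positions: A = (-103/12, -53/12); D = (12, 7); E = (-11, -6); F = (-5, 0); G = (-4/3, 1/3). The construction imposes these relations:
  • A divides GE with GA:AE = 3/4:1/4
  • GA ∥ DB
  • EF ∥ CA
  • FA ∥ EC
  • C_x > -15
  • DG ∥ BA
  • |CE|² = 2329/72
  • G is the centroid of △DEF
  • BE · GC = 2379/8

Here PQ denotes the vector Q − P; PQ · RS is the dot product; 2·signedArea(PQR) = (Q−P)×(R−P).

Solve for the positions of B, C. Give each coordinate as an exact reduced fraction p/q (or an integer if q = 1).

1. B_x = 19/4  [DG ∥ BA ∩ GA ∥ DB]
2. B_y = 9/4  [DG ∥ BA ∩ GA ∥ DB]
   → B = (19/4, 9/4)
3. C_x = -175/12  [EF ∥ CA ∩ FA ∥ EC]
4. C_y = -125/12  [EF ∥ CA ∩ FA ∥ EC]
   → C = (-175/12, -125/12)

B = (19/4, 9/4)
C = (-175/12, -125/12)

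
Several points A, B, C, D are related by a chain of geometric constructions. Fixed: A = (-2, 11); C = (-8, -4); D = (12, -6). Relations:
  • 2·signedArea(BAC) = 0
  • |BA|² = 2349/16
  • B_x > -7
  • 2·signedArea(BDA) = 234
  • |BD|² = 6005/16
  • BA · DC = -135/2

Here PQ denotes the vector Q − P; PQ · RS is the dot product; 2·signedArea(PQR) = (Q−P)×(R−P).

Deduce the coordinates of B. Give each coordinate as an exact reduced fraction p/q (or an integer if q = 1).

B = (-13/2, -1/4)

1. B_x = -13/2  [2·signedArea(BAC) = 0 ∩ BA · DC = -135/2]
2. B_y = -1/4  [2·signedArea(BAC) = 0 ∩ BA · DC = -135/2]
   → B = (-13/2, -1/4)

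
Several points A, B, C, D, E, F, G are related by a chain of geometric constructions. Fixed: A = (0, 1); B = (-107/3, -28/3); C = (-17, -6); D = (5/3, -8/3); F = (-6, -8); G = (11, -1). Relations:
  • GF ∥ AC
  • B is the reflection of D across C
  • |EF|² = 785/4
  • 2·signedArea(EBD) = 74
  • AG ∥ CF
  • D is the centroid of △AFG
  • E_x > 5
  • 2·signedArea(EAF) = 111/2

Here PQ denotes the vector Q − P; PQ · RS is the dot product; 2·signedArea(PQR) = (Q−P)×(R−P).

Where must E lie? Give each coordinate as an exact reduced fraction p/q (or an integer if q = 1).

E = (11/2, 0)

1. E_x = 11/2  [2·signedArea(EAF) = 111/2 ∩ 2·signedArea(EBD) = 74]
2. E_y = 0  [2·signedArea(EAF) = 111/2 ∩ 2·signedArea(EBD) = 74]
   → E = (11/2, 0)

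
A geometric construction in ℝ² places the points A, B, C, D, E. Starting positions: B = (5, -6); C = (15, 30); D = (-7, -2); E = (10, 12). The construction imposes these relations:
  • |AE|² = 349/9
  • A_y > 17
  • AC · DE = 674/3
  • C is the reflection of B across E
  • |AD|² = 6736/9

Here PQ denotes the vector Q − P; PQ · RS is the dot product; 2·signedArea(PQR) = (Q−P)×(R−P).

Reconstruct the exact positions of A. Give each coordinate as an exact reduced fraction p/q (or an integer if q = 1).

1. A_x = 35/3  [line -17·x + -14·y + 1351/3 = 0 ∩ |AE|² = 349/9]
2. A_y = 18  [line -17·x + -14·y + 1351/3 = 0 ∩ |AE|² = 349/9]
   → A = (35/3, 18)

A = (35/3, 18)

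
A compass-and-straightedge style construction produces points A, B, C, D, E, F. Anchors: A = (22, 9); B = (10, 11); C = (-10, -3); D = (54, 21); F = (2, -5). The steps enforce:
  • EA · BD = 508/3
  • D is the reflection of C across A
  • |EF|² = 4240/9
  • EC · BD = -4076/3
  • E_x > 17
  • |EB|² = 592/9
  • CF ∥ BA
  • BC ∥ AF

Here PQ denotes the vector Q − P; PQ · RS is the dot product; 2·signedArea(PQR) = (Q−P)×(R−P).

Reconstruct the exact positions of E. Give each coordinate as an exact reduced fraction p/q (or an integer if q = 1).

1. E_x = 18  [line -44·x + -10·y + 2666/3 = 0 ∩ |EB|² = 592/9]
2. E_y = 29/3  [line -44·x + -10·y + 2666/3 = 0 ∩ |EB|² = 592/9]
   → E = (18, 29/3)

E = (18, 29/3)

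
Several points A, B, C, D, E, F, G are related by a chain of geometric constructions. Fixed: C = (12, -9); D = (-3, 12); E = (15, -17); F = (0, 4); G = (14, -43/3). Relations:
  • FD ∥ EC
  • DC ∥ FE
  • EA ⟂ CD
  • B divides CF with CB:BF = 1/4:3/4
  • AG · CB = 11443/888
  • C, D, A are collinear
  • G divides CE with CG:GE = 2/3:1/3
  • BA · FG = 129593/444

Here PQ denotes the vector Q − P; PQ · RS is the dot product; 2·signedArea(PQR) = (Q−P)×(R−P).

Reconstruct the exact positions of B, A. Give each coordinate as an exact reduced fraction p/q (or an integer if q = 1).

1. B_x = 9  [B divides CF with CB:BF = 1/4:3/4]
2. B_y = -23/4  [B divides CF with CB:BF = 1/4:3/4]
   → B = (9, -23/4)
3. A_x = 1243/74  [C, D, A are collinear ∩ EA ⟂ CD]
4. A_y = -1163/74  [C, D, A are collinear ∩ EA ⟂ CD]
   → A = (1243/74, -1163/74)

A = (1243/74, -1163/74)
B = (9, -23/4)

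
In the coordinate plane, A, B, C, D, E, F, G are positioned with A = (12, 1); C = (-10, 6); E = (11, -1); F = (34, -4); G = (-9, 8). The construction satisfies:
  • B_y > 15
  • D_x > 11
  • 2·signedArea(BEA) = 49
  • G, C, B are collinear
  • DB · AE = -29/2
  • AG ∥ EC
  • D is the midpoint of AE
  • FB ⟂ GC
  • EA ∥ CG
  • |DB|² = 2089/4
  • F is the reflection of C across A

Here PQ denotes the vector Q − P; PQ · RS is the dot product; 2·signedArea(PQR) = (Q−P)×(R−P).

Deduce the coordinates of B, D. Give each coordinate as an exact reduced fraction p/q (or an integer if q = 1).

1. B_x = -26/5  [G, C, B are collinear ∩ FB ⟂ GC]
2. B_y = 78/5  [G, C, B are collinear ∩ FB ⟂ GC]
   → B = (-26/5, 78/5)
3. D_x = 23/2  [D is the midpoint of AE]
4. D_y = 0  [D is the midpoint of AE]
   → D = (23/2, 0)

B = (-26/5, 78/5)
D = (23/2, 0)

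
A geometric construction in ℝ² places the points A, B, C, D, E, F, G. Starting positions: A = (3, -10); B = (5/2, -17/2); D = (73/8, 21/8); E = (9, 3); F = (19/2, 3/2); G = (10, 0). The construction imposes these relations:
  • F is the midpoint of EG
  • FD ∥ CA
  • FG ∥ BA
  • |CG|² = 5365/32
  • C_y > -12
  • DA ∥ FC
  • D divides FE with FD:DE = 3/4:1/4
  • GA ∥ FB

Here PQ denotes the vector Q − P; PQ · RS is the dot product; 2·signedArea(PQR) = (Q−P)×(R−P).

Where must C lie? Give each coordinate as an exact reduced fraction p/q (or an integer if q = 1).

1. C_x = 27/8  [FD ∥ CA ∩ DA ∥ FC]
2. C_y = -89/8  [FD ∥ CA ∩ DA ∥ FC]
   → C = (27/8, -89/8)

C = (27/8, -89/8)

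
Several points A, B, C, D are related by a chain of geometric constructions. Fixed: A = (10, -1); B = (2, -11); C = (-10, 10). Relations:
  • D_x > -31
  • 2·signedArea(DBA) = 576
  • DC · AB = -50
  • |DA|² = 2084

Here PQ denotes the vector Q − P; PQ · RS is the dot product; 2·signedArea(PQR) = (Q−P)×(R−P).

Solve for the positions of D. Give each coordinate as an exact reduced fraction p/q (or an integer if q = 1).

D = (-30, 21)

1. D_x = -30  [2·signedArea(DBA) = 576 ∩ DC · AB = -50]
2. D_y = 21  [2·signedArea(DBA) = 576 ∩ DC · AB = -50]
   → D = (-30, 21)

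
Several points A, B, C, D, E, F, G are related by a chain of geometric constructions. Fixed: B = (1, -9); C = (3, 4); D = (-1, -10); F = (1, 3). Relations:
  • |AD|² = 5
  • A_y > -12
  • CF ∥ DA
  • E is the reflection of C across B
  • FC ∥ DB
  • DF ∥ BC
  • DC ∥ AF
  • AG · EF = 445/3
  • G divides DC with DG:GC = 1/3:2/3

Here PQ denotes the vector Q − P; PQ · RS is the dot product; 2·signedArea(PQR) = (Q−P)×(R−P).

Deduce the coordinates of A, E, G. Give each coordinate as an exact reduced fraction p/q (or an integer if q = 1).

A = (-3, -11)
E = (-1, -22)
G = (1/3, -16/3)

1. A_x = -3  [DC ∥ AF ∩ CF ∥ DA]
2. A_y = -11  [DC ∥ AF ∩ CF ∥ DA]
   → A = (-3, -11)
3. E_x = -1  [E is the reflection of C across B]
4. E_y = -22  [E is the reflection of C across B]
   → E = (-1, -22)
5. G_x = 1/3  [G divides DC with DG:GC = 1/3:2/3]
6. G_y = -16/3  [G divides DC with DG:GC = 1/3:2/3]
   → G = (1/3, -16/3)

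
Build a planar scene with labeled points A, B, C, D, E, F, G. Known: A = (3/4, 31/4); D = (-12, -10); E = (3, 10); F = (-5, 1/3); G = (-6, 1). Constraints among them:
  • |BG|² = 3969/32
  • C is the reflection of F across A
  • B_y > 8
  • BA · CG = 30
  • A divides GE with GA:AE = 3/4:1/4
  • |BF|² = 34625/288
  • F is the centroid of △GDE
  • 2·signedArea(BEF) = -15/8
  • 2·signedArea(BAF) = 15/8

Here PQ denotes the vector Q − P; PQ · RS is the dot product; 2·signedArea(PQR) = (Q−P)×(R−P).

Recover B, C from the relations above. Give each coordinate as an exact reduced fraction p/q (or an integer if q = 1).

B = (15/8, 71/8)
C = (13/2, 91/6)

1. B_x = 15/8  [2·signedArea(BAF) = 15/8 ∩ 2·signedArea(BEF) = -15/8]
2. B_y = 71/8  [2·signedArea(BAF) = 15/8 ∩ 2·signedArea(BEF) = -15/8]
   → B = (15/8, 71/8)
3. C_x = 13/2  [BA · CG = 30 ∩ C is the reflection of F across A]
4. C_y = 91/6  [BA · CG = 30 ∩ C is the reflection of F across A]
   → C = (13/2, 91/6)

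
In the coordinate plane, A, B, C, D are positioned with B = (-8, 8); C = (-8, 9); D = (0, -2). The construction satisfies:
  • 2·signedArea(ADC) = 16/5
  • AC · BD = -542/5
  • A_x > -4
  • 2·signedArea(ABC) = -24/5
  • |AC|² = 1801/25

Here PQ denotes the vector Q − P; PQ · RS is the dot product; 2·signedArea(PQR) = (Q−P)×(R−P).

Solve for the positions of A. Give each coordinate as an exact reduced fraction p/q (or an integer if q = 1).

1. A_x = -16/5  [AC · BD = -542/5 ∩ 2·signedArea(ADC) = 16/5]
2. A_y = 2  [AC · BD = -542/5 ∩ 2·signedArea(ADC) = 16/5]
   → A = (-16/5, 2)

A = (-16/5, 2)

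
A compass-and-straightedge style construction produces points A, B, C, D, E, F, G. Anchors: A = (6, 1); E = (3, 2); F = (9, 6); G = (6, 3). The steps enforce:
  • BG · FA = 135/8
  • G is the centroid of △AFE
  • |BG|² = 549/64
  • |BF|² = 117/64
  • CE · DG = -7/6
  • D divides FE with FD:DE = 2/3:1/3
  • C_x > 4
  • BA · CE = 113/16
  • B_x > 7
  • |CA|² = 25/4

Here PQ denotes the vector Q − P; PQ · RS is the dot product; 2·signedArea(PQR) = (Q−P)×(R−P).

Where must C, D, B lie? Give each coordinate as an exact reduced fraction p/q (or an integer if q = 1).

1. D_x = 5  [D divides FE with FD:DE = 2/3:1/3]
2. D_y = 10/3  [D divides FE with FD:DE = 2/3:1/3]
   → D = (5, 10/3)
3. C_x = 9/2  [line -1·x + 1/3·y + 7/2 = 0 ∩ |CA|² = 25/4]
4. C_y = 3  [line -1·x + 1/3·y + 7/2 = 0 ∩ |CA|² = 25/4]
   → C = (9/2, 3)
5. B_x = 63/8  [BG · FA = 135/8 ∩ BA · CE = 113/16]
6. B_y = 21/4  [BG · FA = 135/8 ∩ BA · CE = 113/16]
   → B = (63/8, 21/4)

B = (63/8, 21/4)
C = (9/2, 3)
D = (5, 10/3)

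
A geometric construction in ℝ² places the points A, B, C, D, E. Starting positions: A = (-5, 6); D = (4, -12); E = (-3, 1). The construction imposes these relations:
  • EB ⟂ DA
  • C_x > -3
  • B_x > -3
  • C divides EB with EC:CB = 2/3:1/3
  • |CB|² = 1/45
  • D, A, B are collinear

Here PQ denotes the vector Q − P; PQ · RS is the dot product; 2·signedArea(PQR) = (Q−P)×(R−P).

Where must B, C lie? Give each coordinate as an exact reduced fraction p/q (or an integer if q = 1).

1. B_x = -13/5  [D, A, B are collinear ∩ EB ⟂ DA]
2. B_y = 6/5  [D, A, B are collinear ∩ EB ⟂ DA]
   → B = (-13/5, 6/5)
3. C_x = -41/15  [C divides EB with EC:CB = 2/3:1/3]
4. C_y = 17/15  [C divides EB with EC:CB = 2/3:1/3]
   → C = (-41/15, 17/15)

B = (-13/5, 6/5)
C = (-41/15, 17/15)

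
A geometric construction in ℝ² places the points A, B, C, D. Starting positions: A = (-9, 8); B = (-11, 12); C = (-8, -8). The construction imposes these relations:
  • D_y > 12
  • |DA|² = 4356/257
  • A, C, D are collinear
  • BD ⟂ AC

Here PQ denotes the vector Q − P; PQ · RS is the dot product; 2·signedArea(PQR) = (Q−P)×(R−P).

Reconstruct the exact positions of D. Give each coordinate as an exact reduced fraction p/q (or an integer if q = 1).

1. D_x = -2379/257  [A, C, D are collinear ∩ BD ⟂ AC]
2. D_y = 3112/257  [A, C, D are collinear ∩ BD ⟂ AC]
   → D = (-2379/257, 3112/257)

D = (-2379/257, 3112/257)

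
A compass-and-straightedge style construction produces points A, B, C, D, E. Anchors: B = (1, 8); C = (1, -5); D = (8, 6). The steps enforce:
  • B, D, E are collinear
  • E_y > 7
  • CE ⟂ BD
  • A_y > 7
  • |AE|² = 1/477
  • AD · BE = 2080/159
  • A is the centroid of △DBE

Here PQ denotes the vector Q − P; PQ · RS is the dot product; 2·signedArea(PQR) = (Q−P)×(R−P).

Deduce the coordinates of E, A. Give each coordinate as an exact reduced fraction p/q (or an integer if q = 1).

1. E_x = 235/53  [B, D, E are collinear ∩ CE ⟂ BD]
2. E_y = 372/53  [B, D, E are collinear ∩ CE ⟂ BD]
   → E = (235/53, 372/53)
3. A_x = 712/159  [A is the centroid of △DBE]
4. A_y = 1114/159  [A is the centroid of △DBE]
   → A = (712/159, 1114/159)

A = (712/159, 1114/159)
E = (235/53, 372/53)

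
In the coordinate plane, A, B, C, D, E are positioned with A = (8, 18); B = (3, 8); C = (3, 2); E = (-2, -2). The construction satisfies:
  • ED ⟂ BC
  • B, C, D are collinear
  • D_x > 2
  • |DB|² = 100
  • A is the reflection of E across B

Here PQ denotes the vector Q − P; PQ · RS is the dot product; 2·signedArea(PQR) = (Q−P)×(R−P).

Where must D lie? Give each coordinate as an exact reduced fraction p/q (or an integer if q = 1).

D = (3, -2)

1. D_x = 3  [B, C, D are collinear ∩ ED ⟂ BC]
2. D_y = -2  [B, C, D are collinear ∩ ED ⟂ BC]
   → D = (3, -2)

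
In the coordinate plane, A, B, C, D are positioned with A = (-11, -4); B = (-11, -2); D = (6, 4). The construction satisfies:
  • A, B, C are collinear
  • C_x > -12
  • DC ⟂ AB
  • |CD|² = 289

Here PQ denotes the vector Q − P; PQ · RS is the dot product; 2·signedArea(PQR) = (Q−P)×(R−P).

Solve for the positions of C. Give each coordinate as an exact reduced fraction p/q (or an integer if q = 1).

1. C_x = -11  [A, B, C are collinear ∩ DC ⟂ AB]
2. C_y = 4  [A, B, C are collinear ∩ DC ⟂ AB]
   → C = (-11, 4)

C = (-11, 4)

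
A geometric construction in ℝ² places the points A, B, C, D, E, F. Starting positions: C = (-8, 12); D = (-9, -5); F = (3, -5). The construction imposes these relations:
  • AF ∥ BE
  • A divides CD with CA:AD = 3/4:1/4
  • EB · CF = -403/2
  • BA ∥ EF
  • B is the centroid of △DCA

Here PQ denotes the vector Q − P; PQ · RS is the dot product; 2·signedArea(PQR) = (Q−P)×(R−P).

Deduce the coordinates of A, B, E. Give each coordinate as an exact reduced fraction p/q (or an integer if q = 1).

1. A_x = -35/4  [A divides CD with CA:AD = 3/4:1/4]
2. A_y = -3/4  [A divides CD with CA:AD = 3/4:1/4]
   → A = (-35/4, -3/4)
3. B_x = -103/12  [B is the centroid of △DCA]
4. B_y = 25/12  [B is the centroid of △DCA]
   → B = (-103/12, 25/12)
5. E_x = 19/6  [BA ∥ EF ∩ AF ∥ BE]
6. E_y = -13/6  [BA ∥ EF ∩ AF ∥ BE]
   → E = (19/6, -13/6)

A = (-35/4, -3/4)
B = (-103/12, 25/12)
E = (19/6, -13/6)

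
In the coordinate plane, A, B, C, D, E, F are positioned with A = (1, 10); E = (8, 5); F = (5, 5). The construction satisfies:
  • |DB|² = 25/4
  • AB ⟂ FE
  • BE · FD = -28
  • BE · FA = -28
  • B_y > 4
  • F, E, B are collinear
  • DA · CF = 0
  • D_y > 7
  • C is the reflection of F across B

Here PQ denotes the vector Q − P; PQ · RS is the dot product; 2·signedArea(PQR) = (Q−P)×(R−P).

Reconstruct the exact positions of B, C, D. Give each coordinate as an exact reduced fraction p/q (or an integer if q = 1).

1. B_x = 1  [F, E, B are collinear ∩ AB ⟂ FE]
2. B_y = 5  [F, E, B are collinear ∩ AB ⟂ FE]
   → B = (1, 5)
3. C_x = -3  [C is the reflection of F across B]
4. C_y = 5  [C is the reflection of F across B]
   → C = (-3, 5)
5. D_x = 1  [DA · CF = 0]
6. D_y = 15/2  [|DB|² = 25/4]
   → D = (1, 15/2)

B = (1, 5)
C = (-3, 5)
D = (1, 15/2)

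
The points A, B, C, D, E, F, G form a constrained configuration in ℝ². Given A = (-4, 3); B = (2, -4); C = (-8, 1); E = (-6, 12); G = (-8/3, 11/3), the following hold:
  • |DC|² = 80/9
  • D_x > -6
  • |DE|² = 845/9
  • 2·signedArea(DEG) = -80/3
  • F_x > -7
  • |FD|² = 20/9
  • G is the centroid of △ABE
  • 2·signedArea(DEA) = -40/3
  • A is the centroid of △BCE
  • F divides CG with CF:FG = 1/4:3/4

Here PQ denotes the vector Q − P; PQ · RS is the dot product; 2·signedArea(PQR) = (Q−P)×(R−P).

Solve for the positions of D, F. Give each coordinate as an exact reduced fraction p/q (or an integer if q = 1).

1. D_x = -16/3  [2·signedArea(DEA) = -40/3 ∩ 2·signedArea(DEG) = -80/3]
2. D_y = 7/3  [2·signedArea(DEA) = -40/3 ∩ 2·signedArea(DEG) = -80/3]
   → D = (-16/3, 7/3)
3. F_x = -20/3  [F divides CG with CF:FG = 1/4:3/4]
4. F_y = 5/3  [F divides CG with CF:FG = 1/4:3/4]
   → F = (-20/3, 5/3)

D = (-16/3, 7/3)
F = (-20/3, 5/3)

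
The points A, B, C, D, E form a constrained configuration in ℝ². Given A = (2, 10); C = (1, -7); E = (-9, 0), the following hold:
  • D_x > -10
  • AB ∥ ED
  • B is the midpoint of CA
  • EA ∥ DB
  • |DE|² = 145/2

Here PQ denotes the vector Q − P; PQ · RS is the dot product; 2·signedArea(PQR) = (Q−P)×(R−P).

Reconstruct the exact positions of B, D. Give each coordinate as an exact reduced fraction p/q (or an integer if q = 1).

1. B_x = 3/2  [B is the midpoint of CA]
2. B_y = 3/2  [B is the midpoint of CA]
   → B = (3/2, 3/2)
3. D_x = -19/2  [EA ∥ DB ∩ AB ∥ ED]
4. D_y = -17/2  [EA ∥ DB ∩ AB ∥ ED]
   → D = (-19/2, -17/2)

B = (3/2, 3/2)
D = (-19/2, -17/2)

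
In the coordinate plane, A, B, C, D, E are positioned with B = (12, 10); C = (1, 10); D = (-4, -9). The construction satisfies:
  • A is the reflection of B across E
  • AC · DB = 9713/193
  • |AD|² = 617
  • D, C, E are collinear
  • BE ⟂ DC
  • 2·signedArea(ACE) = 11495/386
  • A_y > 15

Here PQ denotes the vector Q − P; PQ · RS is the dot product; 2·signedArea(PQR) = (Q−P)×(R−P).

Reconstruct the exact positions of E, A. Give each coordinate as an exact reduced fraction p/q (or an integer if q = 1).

1. E_x = 661/386  [D, C, E are collinear ∩ BE ⟂ DC]
2. E_y = 4905/386  [D, C, E are collinear ∩ BE ⟂ DC]
   → E = (661/386, 4905/386)
3. A_x = -1655/193  [A is the reflection of B across E]
4. A_y = 2975/193  [A is the reflection of B across E]
   → A = (-1655/193, 2975/193)

A = (-1655/193, 2975/193)
E = (661/386, 4905/386)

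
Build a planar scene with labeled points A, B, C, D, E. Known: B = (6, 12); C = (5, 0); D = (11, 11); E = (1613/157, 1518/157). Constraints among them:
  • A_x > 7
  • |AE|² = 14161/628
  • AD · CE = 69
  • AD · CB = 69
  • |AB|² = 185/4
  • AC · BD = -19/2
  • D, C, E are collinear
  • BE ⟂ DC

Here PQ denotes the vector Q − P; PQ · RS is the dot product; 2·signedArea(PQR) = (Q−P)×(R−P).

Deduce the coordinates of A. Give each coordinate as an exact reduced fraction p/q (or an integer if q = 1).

A = (8, 11/2)

1. A_x = 8  [AD · CE = 69 ∩ AC · BD = -19/2]
2. A_y = 11/2  [AD · CE = 69 ∩ AC · BD = -19/2]
   → A = (8, 11/2)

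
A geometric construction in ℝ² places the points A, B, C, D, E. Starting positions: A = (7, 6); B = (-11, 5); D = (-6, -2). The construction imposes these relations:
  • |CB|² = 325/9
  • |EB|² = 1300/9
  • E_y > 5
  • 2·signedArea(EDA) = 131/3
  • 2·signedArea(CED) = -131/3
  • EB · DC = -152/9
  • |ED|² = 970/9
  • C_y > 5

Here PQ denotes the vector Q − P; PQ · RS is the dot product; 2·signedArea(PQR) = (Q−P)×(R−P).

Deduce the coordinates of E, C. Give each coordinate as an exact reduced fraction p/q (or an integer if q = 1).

C = (-5, 16/3)
E = (1, 17/3)

1. E_x = 1  [line -8·x + 13·y + -197/3 = 0 ∩ |ED|² = 970/9]
2. E_y = 17/3  [line -8·x + 13·y + -197/3 = 0 ∩ |ED|² = 970/9]
   → E = (1, 17/3)
3. C_x = -5  [EB · DC = -152/9 ∩ 2·signedArea(CED) = -131/3]
4. C_y = 16/3  [EB · DC = -152/9 ∩ 2·signedArea(CED) = -131/3]
   → C = (-5, 16/3)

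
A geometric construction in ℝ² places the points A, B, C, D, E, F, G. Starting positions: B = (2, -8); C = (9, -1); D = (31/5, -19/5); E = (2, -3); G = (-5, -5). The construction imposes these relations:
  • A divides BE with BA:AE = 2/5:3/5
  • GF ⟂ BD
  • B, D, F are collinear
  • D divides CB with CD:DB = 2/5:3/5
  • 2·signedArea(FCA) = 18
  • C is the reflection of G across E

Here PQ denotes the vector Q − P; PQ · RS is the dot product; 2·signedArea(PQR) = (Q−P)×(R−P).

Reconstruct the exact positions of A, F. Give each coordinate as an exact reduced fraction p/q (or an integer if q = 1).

A = (2, -6)
F = (0, -10)

1. A_x = 2  [A divides BE with BA:AE = 2/5:3/5]
2. A_y = -6  [A divides BE with BA:AE = 2/5:3/5]
   → A = (2, -6)
3. F_x = 0  [B, D, F are collinear ∩ GF ⟂ BD]
4. F_y = -10  [B, D, F are collinear ∩ GF ⟂ BD]
   → F = (0, -10)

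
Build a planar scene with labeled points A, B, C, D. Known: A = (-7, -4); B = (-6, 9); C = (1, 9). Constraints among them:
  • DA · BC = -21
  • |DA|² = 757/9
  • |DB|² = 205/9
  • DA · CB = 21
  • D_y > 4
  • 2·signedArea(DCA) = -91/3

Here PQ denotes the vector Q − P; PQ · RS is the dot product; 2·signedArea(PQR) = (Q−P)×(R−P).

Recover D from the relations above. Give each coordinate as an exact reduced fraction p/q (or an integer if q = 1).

D = (-4, 14/3)

1. D_x = -4  [2·signedArea(DCA) = -91/3 ∩ DA · BC = -21]
2. D_y = 14/3  [2·signedArea(DCA) = -91/3 ∩ DA · BC = -21]
   → D = (-4, 14/3)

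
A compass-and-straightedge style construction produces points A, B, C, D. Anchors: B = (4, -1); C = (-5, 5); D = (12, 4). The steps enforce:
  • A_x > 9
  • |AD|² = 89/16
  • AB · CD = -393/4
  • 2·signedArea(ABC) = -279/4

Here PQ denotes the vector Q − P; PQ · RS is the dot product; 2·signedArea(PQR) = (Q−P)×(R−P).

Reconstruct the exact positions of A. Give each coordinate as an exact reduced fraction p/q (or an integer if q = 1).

1. A_x = 10  [AB · CD = -393/4 ∩ 2·signedArea(ABC) = -279/4]
2. A_y = 11/4  [AB · CD = -393/4 ∩ 2·signedArea(ABC) = -279/4]
   → A = (10, 11/4)

A = (10, 11/4)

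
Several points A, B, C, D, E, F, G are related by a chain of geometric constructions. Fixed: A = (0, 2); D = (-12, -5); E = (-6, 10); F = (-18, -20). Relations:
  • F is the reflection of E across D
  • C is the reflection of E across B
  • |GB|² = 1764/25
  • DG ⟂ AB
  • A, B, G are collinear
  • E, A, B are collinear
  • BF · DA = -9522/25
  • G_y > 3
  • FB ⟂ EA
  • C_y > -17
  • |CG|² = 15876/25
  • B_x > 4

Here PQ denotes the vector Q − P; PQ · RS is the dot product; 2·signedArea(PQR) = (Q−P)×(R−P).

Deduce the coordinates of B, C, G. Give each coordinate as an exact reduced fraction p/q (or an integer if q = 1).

1. B_x = 102/25  [E, A, B are collinear ∩ FB ⟂ EA]
2. B_y = -86/25  [E, A, B are collinear ∩ FB ⟂ EA]
   → B = (102/25, -86/25)
3. C_x = 354/25  [C is the reflection of E across B]
4. C_y = -422/25  [C is the reflection of E across B]
   → C = (354/25, -422/25)
5. G_x = -24/25  [A, B, G are collinear ∩ DG ⟂ AB]
6. G_y = 82/25  [A, B, G are collinear ∩ DG ⟂ AB]
   → G = (-24/25, 82/25)

B = (102/25, -86/25)
C = (354/25, -422/25)
G = (-24/25, 82/25)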